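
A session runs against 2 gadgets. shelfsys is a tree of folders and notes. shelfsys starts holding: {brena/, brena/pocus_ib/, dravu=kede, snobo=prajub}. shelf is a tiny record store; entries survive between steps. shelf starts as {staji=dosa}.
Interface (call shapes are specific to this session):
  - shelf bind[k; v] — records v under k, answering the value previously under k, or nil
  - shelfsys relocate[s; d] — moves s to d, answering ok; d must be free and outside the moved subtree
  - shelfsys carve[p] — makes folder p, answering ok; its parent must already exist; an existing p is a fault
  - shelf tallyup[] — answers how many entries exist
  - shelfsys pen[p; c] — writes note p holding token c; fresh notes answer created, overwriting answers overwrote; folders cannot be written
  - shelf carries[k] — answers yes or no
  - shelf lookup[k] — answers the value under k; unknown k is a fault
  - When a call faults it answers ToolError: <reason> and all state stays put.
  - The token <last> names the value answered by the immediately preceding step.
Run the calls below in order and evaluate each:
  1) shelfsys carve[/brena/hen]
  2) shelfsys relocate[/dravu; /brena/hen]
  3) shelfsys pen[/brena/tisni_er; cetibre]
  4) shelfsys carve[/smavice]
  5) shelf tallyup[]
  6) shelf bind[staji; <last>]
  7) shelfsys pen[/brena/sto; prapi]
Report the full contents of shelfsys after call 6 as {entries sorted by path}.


Answer: {brena/, brena/hen/, brena/pocus_ib/, brena/tisni_er=cetibre, dravu=kede, smavice/, snobo=prajub}

Derivation:
$ shelfsys carve p=/brena/hen
  ok
$ shelfsys relocate s=/dravu d=/brena/hen
  ToolError: exists
$ shelfsys pen p=/brena/tisni_er c=cetibre
  created
$ shelfsys carve p=/smavice
  ok
$ shelf tallyup
  1
$ shelf bind k=staji v=<last>
  dosa
$ shelfsys pen p=/brena/sto c=prapi
  created


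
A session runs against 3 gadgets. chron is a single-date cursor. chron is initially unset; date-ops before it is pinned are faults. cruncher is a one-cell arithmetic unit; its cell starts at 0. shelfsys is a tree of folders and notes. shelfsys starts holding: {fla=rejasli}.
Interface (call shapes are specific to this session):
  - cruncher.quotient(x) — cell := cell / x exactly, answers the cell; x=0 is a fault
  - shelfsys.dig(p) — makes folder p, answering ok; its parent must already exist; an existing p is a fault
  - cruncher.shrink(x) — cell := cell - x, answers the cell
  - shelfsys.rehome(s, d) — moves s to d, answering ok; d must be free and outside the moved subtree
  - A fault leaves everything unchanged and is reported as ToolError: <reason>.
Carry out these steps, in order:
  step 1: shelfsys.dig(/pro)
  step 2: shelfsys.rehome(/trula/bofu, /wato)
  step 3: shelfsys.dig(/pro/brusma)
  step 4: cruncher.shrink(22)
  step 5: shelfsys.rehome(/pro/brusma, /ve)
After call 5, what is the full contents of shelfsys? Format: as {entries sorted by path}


Answer: {fla=rejasli, pro/, ve/}

Derivation:
>> shelfsys.dig(p='/pro')
<< ok
>> shelfsys.rehome(s='/trula/bofu', d='/wato')
<< ToolError: not found
>> shelfsys.dig(p='/pro/brusma')
<< ok
>> cruncher.shrink(x='22')
<< -22
>> shelfsys.rehome(s='/pro/brusma', d='/ve')
<< ok


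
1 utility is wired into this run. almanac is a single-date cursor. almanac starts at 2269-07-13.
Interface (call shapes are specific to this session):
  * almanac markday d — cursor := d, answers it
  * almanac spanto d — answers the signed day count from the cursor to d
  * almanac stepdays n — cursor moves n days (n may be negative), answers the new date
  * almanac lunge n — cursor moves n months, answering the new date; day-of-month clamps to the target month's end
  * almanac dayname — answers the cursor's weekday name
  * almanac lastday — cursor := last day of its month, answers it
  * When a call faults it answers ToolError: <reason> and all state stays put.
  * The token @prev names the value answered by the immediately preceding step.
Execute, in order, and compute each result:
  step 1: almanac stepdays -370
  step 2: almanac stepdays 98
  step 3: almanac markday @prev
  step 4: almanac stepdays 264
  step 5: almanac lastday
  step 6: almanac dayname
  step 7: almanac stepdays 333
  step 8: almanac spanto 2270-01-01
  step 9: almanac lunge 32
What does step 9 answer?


I invoke almanac stepdays using -370, and get 2268-07-08.
Invoking almanac stepdays using 98: 2268-10-14.
I try almanac markday using @prev, — result: 2268-10-14.
Next I call almanac stepdays using 264: 2269-07-05.
Then almanac lastday, yielding 2269-07-31.
I call almanac dayname(), and get Saturday.
Invoking almanac stepdays using 333, and see 2270-06-29.
Calling almanac spanto using 2270-01-01, yielding -179.
Now I run almanac lunge using 32, and get 2273-02-28.

Answer: 2273-02-28


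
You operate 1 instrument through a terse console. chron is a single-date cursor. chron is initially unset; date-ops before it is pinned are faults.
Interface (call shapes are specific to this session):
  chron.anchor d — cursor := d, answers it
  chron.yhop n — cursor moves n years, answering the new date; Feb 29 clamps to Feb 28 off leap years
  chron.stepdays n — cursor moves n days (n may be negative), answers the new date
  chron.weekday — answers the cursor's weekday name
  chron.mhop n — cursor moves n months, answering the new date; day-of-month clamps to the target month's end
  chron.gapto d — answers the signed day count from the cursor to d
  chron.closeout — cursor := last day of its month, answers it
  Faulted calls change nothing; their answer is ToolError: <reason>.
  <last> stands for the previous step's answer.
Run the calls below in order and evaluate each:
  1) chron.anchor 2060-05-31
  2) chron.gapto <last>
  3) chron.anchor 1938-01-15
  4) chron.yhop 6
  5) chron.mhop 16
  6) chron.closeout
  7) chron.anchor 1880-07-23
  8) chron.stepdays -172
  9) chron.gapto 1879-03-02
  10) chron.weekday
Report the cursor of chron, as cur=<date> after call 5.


$ chron.anchor d='2060-05-31'
= 2060-05-31
$ chron.gapto d='<last>'
= 0
$ chron.anchor d='1938-01-15'
= 1938-01-15
$ chron.yhop n='6'
= 1944-01-15
$ chron.mhop n='16'
= 1945-05-15
$ chron.closeout
= 1945-05-31
$ chron.anchor d='1880-07-23'
= 1880-07-23
$ chron.stepdays n='-172'
= 1880-02-02
$ chron.gapto d='1879-03-02'
= -337
$ chron.weekday
= Monday

Answer: cur=1945-05-15


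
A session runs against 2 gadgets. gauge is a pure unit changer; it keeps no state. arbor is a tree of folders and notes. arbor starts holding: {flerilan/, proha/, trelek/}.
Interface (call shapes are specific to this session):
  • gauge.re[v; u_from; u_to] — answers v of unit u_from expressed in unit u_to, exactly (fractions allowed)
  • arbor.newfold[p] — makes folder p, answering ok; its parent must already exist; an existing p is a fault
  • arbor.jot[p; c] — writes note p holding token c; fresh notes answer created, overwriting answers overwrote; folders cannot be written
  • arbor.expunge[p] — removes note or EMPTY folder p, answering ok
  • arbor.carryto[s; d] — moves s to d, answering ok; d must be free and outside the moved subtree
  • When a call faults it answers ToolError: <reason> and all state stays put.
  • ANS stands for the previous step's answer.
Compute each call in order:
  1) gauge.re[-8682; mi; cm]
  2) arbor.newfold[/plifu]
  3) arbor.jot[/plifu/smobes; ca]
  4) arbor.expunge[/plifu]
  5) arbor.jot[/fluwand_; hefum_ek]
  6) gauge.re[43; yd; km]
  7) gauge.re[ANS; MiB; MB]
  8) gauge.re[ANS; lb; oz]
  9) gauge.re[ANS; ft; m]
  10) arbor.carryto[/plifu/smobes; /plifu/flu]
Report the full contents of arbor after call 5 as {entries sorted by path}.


Step: gauge.re[v=-8682; u_from=mi; u_to=cm]
Result: -6986162304/5
Step: arbor.newfold[p=/plifu]
Result: ok
Step: arbor.jot[p=/plifu/smobes; c=ca]
Result: created
Step: arbor.expunge[p=/plifu]
Result: ToolError: not empty
Step: arbor.jot[p=/fluwand_; c=hefum_ek]
Result: created
Step: gauge.re[v=43; u_from=yd; u_to=km]
Result: 49149/1250000
Step: gauge.re[v=ANS; u_from=MiB; u_to=MB]
Result: 50328576/1220703125
Step: gauge.re[v=ANS; u_from=lb; u_to=oz]
Result: 805257216/1220703125
Step: gauge.re[v=ANS; u_from=ft; u_to=m]
Result: 153401499648/762939453125
Step: arbor.carryto[s=/plifu/smobes; d=/plifu/flu]
Result: ok

Answer: {flerilan/, fluwand_=hefum_ek, plifu/, plifu/smobes=ca, proha/, trelek/}


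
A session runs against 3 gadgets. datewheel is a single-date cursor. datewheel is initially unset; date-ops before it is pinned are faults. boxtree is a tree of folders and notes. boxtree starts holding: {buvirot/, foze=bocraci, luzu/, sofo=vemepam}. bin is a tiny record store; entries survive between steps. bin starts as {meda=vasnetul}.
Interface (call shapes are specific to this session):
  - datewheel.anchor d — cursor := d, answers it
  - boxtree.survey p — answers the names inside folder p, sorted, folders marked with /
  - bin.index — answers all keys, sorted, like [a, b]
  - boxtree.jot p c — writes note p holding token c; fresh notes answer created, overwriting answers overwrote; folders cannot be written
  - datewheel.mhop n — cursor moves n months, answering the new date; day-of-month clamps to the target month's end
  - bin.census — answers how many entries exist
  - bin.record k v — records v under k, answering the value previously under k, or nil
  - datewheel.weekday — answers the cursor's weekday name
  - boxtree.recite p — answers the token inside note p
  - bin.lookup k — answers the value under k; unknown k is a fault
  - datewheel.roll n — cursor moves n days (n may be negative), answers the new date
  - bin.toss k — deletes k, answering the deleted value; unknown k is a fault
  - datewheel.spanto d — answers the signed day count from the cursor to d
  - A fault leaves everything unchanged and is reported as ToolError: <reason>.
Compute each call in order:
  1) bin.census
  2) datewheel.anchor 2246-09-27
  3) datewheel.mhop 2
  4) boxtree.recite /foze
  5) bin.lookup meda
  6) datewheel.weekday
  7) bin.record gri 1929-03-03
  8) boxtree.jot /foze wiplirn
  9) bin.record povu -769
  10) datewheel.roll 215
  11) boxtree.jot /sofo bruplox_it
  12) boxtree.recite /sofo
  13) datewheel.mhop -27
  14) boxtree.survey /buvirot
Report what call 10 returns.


Using bin.census, — result: 1.
I use datewheel.anchor on d: 2246-09-27, — result: 2246-09-27.
I invoke datewheel.mhop on n: 2, → 2246-11-27.
I run boxtree.recite on p: /foze, and get bocraci.
Invoking bin.lookup on k: meda, — result: vasnetul.
I call datewheel.weekday, and see Friday.
Then bin.record on k: gri, v: 1929-03-03, and observe nil.
Invoking boxtree.jot on p: /foze, c: wiplirn, and see overwrote.
Then bin.record on k: povu, v: -769, → nil.
Now I run datewheel.roll on n: 215, — result: 2247-06-30.
Now I run boxtree.jot on p: /sofo, c: bruplox_it, → overwrote.
I try boxtree.recite on p: /sofo, and observe bruplox_it.
Using datewheel.mhop on n: -27, → 2245-03-30.
Calling boxtree.survey on p: /buvirot, and get [].

Answer: 2247-06-30


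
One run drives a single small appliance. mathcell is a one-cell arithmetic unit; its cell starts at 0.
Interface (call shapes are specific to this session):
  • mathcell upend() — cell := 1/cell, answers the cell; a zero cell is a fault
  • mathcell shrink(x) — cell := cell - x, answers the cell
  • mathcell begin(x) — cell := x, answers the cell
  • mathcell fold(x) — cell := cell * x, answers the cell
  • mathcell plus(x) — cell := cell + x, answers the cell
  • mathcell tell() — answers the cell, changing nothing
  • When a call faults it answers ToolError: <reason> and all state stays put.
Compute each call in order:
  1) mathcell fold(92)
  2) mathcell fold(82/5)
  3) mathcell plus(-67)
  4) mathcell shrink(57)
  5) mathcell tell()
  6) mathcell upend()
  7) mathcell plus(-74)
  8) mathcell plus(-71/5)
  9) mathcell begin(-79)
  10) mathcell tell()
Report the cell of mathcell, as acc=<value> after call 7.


CALL mathcell fold[x=92]
RET  0
CALL mathcell fold[x=82/5]
RET  0
CALL mathcell plus[x=-67]
RET  -67
CALL mathcell shrink[x=57]
RET  -124
CALL mathcell tell[]
RET  -124
CALL mathcell upend[]
RET  -1/124
CALL mathcell plus[x=-74]
RET  -9177/124
CALL mathcell plus[x=-71/5]
RET  -54689/620
CALL mathcell begin[x=-79]
RET  -79
CALL mathcell tell[]
RET  -79

Answer: acc=-9177/124


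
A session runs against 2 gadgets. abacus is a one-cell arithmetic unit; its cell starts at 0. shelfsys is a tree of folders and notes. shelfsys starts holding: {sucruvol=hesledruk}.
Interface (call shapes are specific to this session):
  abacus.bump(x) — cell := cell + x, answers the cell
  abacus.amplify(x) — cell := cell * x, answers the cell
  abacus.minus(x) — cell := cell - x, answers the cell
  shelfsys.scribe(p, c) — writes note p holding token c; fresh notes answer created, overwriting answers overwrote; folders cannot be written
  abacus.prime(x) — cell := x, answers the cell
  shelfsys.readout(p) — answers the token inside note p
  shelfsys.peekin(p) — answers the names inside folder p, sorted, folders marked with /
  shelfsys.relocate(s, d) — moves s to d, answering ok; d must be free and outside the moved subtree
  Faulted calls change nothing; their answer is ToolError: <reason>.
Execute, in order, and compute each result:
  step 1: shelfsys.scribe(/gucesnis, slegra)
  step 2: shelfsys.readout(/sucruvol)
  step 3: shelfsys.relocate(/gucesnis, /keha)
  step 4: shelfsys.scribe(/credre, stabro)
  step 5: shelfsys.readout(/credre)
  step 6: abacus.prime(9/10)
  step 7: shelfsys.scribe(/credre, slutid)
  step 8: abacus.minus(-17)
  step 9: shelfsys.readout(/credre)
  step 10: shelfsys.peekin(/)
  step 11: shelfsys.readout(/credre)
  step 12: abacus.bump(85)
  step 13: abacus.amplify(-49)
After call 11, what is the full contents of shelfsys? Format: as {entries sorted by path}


Do: shelfsys.scribe[p: /gucesnis; c: slegra]
See: created
Do: shelfsys.readout[p: /sucruvol]
See: hesledruk
Do: shelfsys.relocate[s: /gucesnis; d: /keha]
See: ok
Do: shelfsys.scribe[p: /credre; c: stabro]
See: created
Do: shelfsys.readout[p: /credre]
See: stabro
Do: abacus.prime[x: 9/10]
See: 9/10
Do: shelfsys.scribe[p: /credre; c: slutid]
See: overwrote
Do: abacus.minus[x: -17]
See: 179/10
Do: shelfsys.readout[p: /credre]
See: slutid
Do: shelfsys.peekin[p: /]
See: [credre, keha, sucruvol]
Do: shelfsys.readout[p: /credre]
See: slutid
Do: abacus.bump[x: 85]
See: 1029/10
Do: abacus.amplify[x: -49]
See: -50421/10

Answer: {credre=slutid, keha=slegra, sucruvol=hesledruk}


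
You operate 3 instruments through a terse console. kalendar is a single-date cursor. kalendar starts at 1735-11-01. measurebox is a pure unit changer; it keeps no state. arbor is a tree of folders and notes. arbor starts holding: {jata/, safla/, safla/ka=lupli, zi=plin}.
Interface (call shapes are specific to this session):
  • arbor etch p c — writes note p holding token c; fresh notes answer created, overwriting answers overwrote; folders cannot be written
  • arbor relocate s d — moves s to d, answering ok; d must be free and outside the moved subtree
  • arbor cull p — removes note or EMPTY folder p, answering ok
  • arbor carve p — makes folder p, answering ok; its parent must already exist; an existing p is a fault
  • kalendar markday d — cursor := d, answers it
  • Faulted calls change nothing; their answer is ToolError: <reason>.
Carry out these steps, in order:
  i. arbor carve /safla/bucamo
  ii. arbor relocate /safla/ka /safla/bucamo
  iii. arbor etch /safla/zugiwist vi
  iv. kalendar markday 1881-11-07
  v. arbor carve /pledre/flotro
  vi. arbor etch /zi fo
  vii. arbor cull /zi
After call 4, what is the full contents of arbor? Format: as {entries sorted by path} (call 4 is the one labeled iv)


CALL arbor carve[p→/safla/bucamo]
RET  ok
CALL arbor relocate[s→/safla/ka; d→/safla/bucamo]
RET  ToolError: exists
CALL arbor etch[p→/safla/zugiwist; c→vi]
RET  created
CALL kalendar markday[d→1881-11-07]
RET  1881-11-07
CALL arbor carve[p→/pledre/flotro]
RET  ToolError: no parent
CALL arbor etch[p→/zi; c→fo]
RET  overwrote
CALL arbor cull[p→/zi]
RET  ok

Answer: {jata/, safla/, safla/bucamo/, safla/ka=lupli, safla/zugiwist=vi, zi=plin}


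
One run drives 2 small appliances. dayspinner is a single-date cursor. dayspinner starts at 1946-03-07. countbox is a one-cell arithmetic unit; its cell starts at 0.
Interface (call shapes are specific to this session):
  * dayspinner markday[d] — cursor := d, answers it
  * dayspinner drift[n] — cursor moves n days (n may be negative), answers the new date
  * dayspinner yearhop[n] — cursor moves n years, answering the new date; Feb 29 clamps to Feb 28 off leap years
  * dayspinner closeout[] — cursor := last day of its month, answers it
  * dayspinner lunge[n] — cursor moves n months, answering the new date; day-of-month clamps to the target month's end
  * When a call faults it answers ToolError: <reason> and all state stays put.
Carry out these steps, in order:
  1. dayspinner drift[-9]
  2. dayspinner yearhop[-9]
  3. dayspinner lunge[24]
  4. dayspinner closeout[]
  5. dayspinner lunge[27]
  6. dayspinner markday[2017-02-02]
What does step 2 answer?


~$ dayspinner drift n→-9
[out] 1946-02-26
~$ dayspinner yearhop n→-9
[out] 1937-02-26
~$ dayspinner lunge n→24
[out] 1939-02-26
~$ dayspinner closeout
[out] 1939-02-28
~$ dayspinner lunge n→27
[out] 1941-05-28
~$ dayspinner markday d→2017-02-02
[out] 2017-02-02

Answer: 1937-02-26


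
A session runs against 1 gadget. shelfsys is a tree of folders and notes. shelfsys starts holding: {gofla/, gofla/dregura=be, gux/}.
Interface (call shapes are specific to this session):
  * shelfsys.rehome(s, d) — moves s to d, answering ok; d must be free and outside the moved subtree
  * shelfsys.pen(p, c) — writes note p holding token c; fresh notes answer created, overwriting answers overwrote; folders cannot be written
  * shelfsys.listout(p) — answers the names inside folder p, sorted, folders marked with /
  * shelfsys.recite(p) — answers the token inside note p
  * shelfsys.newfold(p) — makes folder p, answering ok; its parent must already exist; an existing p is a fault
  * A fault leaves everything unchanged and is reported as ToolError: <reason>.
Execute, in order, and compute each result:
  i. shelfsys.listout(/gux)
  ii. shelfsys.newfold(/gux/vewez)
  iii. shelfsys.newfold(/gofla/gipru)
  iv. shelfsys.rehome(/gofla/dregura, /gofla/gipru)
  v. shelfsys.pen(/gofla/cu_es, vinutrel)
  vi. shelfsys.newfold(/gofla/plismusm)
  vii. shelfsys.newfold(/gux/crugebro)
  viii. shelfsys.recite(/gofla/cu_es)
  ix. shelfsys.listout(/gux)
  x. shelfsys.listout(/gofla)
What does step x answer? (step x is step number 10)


Answer: [cu_es, dregura, gipru/, plismusm/]

Derivation:
I call shelfsys.listout using p=/gux, which returns [].
Invoking shelfsys.newfold using p=/gux/vewez, giving ok.
I invoke shelfsys.newfold using p=/gofla/gipru, which returns ok.
Invoking shelfsys.rehome using s=/gofla/dregura, d=/gofla/gipru, — result: ToolError: exists.
I invoke shelfsys.pen using p=/gofla/cu_es, c=vinutrel, — result: created.
I call shelfsys.newfold using p=/gofla/plismusm, yielding ok.
I invoke shelfsys.newfold using p=/gux/crugebro, and observe ok.
I invoke shelfsys.recite using p=/gofla/cu_es, and observe vinutrel.
Now I run shelfsys.listout using p=/gux, giving [crugebro/, vewez/].
I try shelfsys.listout using p=/gofla, and observe [cu_es, dregura, gipru/, plismusm/].


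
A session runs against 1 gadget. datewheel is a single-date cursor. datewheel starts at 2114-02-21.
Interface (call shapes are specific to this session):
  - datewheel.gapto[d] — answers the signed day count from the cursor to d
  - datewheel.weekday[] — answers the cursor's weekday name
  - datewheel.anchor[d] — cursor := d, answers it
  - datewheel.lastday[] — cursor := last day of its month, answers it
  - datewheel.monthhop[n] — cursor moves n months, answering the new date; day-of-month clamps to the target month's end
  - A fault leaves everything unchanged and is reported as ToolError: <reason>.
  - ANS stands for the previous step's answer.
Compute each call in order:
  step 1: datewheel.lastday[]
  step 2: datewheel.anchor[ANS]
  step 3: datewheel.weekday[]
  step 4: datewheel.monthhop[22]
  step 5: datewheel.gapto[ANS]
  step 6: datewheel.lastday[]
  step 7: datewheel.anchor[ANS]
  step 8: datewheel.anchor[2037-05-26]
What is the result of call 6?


→ lastday()
← 2114-02-28
→ anchor(ANS)
← 2114-02-28
→ weekday()
← Wednesday
→ monthhop(22)
← 2115-12-28
→ gapto(ANS)
← 0
→ lastday()
← 2115-12-31
→ anchor(ANS)
← 2115-12-31
→ anchor(2037-05-26)
← 2037-05-26

Answer: 2115-12-31


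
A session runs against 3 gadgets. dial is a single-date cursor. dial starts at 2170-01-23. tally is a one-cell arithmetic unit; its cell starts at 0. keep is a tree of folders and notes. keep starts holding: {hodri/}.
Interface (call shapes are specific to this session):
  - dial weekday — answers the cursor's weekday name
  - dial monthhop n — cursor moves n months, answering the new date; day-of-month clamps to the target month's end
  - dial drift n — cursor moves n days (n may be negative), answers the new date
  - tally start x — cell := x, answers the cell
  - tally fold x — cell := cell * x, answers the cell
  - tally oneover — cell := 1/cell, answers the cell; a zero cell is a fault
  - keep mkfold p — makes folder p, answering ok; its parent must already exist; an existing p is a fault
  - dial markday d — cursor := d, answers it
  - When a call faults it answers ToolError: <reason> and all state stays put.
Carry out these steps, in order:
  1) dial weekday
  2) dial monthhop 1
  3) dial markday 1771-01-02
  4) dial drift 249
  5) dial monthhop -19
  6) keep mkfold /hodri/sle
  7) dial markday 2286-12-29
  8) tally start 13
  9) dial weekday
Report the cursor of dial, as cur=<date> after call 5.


Answer: cur=1770-02-08

Derivation:
~$ dial weekday
  Tuesday
~$ dial monthhop n→1
  2170-02-23
~$ dial markday d→1771-01-02
  1771-01-02
~$ dial drift n→249
  1771-09-08
~$ dial monthhop n→-19
  1770-02-08
~$ keep mkfold p→/hodri/sle
  ok
~$ dial markday d→2286-12-29
  2286-12-29
~$ tally start x→13
  13
~$ dial weekday
  Wednesday


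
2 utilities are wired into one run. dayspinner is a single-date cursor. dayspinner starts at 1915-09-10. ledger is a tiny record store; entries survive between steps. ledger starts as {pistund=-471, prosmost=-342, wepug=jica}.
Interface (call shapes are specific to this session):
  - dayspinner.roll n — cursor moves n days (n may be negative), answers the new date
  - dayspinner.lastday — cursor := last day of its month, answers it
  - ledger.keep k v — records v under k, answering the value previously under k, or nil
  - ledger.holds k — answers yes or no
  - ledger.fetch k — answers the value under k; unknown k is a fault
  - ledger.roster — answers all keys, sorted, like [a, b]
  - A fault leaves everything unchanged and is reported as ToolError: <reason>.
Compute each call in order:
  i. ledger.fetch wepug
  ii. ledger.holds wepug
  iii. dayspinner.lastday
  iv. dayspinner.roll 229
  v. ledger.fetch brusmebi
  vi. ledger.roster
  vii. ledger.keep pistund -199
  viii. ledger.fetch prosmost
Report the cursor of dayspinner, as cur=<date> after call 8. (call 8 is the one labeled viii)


Answer: cur=1916-05-16

Derivation:
Next I call ledger.fetch with k→wepug, → jica.
Invoking ledger.holds with k→wepug, which returns yes.
Now I run dayspinner.lastday(), → 1915-09-30.
Then dayspinner.roll with n→229, — result: 1916-05-16.
Calling ledger.fetch with k→brusmebi, and get ToolError: no such key brusmebi.
I run ledger.roster(), and observe [pistund, prosmost, wepug].
Now I run ledger.keep with k→pistund, v→-199, → -471.
I use ledger.fetch with k→prosmost, which returns -342.


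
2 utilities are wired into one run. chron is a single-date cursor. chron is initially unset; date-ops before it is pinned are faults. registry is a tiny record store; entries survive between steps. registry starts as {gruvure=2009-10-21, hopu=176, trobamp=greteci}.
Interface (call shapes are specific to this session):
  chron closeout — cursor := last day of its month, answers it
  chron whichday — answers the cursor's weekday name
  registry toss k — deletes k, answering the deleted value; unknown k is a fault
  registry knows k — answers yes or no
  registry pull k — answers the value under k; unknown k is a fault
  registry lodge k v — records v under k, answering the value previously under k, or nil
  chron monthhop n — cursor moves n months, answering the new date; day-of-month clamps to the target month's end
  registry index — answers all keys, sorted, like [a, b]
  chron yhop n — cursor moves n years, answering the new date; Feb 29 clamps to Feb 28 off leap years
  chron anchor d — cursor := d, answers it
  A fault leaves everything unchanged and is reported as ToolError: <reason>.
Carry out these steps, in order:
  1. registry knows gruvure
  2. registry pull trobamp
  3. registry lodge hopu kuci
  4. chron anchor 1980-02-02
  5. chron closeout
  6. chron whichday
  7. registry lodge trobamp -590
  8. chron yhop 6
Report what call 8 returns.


→ registry knows(k→gruvure)
← yes
→ registry pull(k→trobamp)
← greteci
→ registry lodge(k→hopu, v→kuci)
← 176
→ chron anchor(d→1980-02-02)
← 1980-02-02
→ chron closeout()
← 1980-02-29
→ chron whichday()
← Friday
→ registry lodge(k→trobamp, v→-590)
← greteci
→ chron yhop(n→6)
← 1986-02-28

Answer: 1986-02-28


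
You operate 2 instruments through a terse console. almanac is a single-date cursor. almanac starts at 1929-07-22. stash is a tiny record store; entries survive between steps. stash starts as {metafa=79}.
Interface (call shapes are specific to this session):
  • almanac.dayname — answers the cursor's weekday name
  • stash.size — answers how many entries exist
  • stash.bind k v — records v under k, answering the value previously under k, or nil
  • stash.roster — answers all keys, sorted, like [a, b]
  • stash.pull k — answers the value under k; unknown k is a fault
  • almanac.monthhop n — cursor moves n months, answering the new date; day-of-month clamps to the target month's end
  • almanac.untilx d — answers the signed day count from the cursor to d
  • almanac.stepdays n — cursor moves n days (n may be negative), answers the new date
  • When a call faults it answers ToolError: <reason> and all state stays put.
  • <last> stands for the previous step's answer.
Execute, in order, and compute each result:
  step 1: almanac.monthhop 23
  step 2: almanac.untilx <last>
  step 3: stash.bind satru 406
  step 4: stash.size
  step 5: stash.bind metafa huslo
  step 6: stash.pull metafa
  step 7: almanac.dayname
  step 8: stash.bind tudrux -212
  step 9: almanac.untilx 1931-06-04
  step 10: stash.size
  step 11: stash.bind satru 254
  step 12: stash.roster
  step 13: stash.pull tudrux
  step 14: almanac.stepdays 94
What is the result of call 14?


Answer: 1931-09-24

Derivation:
# 1. monthhop(n: 23) == 1931-06-22
# 2. untilx(d: <last>) == 0
# 3. bind(k: satru, v: 406) == nil
# 4. size() == 2
# 5. bind(k: metafa, v: huslo) == 79
# 6. pull(k: metafa) == huslo
# 7. dayname() == Monday
# 8. bind(k: tudrux, v: -212) == nil
# 9. untilx(d: 1931-06-04) == -18
# 10. size() == 3
# 11. bind(k: satru, v: 254) == 406
# 12. roster() == [metafa, satru, tudrux]
# 13. pull(k: tudrux) == -212
# 14. stepdays(n: 94) == 1931-09-24


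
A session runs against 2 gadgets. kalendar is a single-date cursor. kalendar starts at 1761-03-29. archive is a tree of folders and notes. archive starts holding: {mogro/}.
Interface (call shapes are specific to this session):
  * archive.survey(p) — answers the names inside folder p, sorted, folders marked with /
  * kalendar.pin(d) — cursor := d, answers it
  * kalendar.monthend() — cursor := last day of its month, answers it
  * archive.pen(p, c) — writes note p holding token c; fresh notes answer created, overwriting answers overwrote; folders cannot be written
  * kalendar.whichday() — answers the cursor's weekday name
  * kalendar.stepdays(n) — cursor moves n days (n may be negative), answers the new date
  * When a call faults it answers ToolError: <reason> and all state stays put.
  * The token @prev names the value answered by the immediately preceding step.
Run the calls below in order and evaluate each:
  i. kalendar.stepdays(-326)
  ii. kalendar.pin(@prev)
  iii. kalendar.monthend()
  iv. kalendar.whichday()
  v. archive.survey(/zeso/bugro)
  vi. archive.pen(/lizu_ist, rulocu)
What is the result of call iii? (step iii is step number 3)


% 1. kalendar.stepdays(n: -326) => 1760-05-07
% 2. kalendar.pin(d: @prev) => 1760-05-07
% 3. kalendar.monthend() => 1760-05-31
% 4. kalendar.whichday() => Saturday
% 5. archive.survey(p: /zeso/bugro) => ToolError: not found
% 6. archive.pen(p: /lizu_ist, c: rulocu) => created

Answer: 1760-05-31


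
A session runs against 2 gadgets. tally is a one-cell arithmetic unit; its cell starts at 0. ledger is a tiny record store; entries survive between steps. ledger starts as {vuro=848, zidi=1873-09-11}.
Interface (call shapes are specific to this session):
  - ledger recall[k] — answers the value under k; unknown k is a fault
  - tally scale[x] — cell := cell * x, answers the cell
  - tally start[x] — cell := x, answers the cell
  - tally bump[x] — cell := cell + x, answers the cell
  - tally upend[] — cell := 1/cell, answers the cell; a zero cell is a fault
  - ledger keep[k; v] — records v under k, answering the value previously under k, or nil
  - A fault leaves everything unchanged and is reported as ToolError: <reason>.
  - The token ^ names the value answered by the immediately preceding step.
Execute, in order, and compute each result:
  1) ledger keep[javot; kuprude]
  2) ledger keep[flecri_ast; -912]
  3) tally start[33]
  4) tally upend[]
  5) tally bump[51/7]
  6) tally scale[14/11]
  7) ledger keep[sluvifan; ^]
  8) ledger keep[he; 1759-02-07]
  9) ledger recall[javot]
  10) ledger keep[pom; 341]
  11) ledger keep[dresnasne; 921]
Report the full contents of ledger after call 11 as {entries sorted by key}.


Answer: {dresnasne=921, flecri_ast=-912, he=1759-02-07, javot=kuprude, pom=341, sluvifan=3380/363, vuro=848, zidi=1873-09-11}

Derivation:
> ledger keep k: javot v: kuprude
[out] nil
> ledger keep k: flecri_ast v: -912
[out] nil
> tally start x: 33
[out] 33
> tally upend
[out] 1/33
> tally bump x: 51/7
[out] 1690/231
> tally scale x: 14/11
[out] 3380/363
> ledger keep k: sluvifan v: ^
[out] nil
> ledger keep k: he v: 1759-02-07
[out] nil
> ledger recall k: javot
[out] kuprude
> ledger keep k: pom v: 341
[out] nil
> ledger keep k: dresnasne v: 921
[out] nil


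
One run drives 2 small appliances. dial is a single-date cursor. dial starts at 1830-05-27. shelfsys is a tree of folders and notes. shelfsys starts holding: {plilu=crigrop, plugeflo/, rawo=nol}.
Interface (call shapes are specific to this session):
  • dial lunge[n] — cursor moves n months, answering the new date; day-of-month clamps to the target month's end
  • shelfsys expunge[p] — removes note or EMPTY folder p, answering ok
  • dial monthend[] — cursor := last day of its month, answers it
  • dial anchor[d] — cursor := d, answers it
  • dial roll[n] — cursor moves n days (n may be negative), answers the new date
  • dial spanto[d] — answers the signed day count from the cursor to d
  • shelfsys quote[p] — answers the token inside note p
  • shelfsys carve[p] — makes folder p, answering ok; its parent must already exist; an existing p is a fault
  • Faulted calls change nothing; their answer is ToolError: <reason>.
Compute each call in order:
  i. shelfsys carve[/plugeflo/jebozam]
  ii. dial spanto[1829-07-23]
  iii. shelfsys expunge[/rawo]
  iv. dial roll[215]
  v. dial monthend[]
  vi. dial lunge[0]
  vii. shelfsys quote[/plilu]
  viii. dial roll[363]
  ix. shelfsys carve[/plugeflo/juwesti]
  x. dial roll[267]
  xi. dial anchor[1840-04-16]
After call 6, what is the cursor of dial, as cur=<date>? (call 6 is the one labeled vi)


→ shelfsys carve(p: /plugeflo/jebozam)
← ok
→ dial spanto(d: 1829-07-23)
← -308
→ shelfsys expunge(p: /rawo)
← ok
→ dial roll(n: 215)
← 1830-12-28
→ dial monthend()
← 1830-12-31
→ dial lunge(n: 0)
← 1830-12-31
→ shelfsys quote(p: /plilu)
← crigrop
→ dial roll(n: 363)
← 1831-12-29
→ shelfsys carve(p: /plugeflo/juwesti)
← ok
→ dial roll(n: 267)
← 1832-09-21
→ dial anchor(d: 1840-04-16)
← 1840-04-16

Answer: cur=1830-12-31


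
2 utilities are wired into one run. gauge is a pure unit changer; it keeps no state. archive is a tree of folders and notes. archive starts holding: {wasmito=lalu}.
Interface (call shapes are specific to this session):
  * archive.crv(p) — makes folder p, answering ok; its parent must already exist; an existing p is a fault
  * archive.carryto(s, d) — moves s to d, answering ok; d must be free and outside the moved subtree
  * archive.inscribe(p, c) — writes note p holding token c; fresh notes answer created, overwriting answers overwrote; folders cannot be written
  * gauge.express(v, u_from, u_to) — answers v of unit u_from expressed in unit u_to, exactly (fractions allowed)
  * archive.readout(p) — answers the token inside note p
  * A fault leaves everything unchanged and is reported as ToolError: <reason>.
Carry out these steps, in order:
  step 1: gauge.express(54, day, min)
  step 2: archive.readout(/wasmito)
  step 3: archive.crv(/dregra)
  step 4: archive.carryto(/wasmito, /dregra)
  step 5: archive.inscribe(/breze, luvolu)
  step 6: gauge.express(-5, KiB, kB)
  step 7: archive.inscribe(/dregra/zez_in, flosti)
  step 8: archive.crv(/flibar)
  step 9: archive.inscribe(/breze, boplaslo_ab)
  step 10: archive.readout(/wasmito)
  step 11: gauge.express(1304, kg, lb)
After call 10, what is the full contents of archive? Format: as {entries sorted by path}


Answer: {breze=boplaslo_ab, dregra/, dregra/zez_in=flosti, flibar/, wasmito=lalu}

Derivation:
Do: express[v→54; u_from→day; u_to→min]
See: 77760
Do: readout[p→/wasmito]
See: lalu
Do: crv[p→/dregra]
See: ok
Do: carryto[s→/wasmito; d→/dregra]
See: ToolError: exists
Do: inscribe[p→/breze; c→luvolu]
See: created
Do: express[v→-5; u_from→KiB; u_to→kB]
See: -128/25
Do: inscribe[p→/dregra/zez_in; c→flosti]
See: created
Do: crv[p→/flibar]
See: ok
Do: inscribe[p→/breze; c→boplaslo_ab]
See: overwrote
Do: readout[p→/wasmito]
See: lalu
Do: express[v→1304; u_from→kg; u_to→lb]
See: 130400000000/45359237


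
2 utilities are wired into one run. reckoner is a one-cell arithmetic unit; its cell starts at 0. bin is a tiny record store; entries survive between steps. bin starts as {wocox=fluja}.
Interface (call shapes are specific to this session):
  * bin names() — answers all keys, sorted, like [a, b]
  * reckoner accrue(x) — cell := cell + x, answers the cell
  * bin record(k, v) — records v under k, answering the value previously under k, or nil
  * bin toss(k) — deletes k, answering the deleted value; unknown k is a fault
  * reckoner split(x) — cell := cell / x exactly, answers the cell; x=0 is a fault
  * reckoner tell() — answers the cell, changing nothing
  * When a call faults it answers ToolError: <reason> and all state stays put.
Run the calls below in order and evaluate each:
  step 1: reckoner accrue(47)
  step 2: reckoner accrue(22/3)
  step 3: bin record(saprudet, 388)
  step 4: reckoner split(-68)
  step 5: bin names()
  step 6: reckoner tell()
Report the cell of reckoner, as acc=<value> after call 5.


Answer: acc=-163/204

Derivation:
;; reckoner accrue(x: 47) ~> 47
;; reckoner accrue(x: 22/3) ~> 163/3
;; bin record(k: saprudet, v: 388) ~> nil
;; reckoner split(x: -68) ~> -163/204
;; bin names() ~> [saprudet, wocox]
;; reckoner tell() ~> -163/204


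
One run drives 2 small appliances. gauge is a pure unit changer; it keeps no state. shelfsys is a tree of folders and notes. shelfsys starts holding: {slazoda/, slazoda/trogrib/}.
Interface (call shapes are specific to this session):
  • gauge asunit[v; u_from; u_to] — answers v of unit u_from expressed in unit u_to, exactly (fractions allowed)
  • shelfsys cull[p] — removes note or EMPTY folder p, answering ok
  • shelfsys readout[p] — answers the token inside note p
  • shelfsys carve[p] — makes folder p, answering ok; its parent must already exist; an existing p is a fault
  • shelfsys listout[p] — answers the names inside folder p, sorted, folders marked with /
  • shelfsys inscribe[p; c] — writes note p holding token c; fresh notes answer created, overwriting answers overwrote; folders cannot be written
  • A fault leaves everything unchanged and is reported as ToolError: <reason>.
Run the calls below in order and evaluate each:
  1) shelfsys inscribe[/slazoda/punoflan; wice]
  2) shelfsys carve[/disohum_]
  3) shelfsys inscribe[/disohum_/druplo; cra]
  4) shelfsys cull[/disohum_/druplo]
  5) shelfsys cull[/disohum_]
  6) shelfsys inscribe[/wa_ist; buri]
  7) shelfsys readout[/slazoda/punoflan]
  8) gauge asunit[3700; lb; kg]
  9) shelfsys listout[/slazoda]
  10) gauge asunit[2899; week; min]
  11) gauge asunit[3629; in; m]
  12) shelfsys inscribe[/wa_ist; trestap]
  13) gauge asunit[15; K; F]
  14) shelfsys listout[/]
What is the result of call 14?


# shelfsys inscribe(p→/slazoda/punoflan, c→wice) -> created
# shelfsys carve(p→/disohum_) -> ok
# shelfsys inscribe(p→/disohum_/druplo, c→cra) -> created
# shelfsys cull(p→/disohum_/druplo) -> ok
# shelfsys cull(p→/disohum_) -> ok
# shelfsys inscribe(p→/wa_ist, c→buri) -> created
# shelfsys readout(p→/slazoda/punoflan) -> wice
# gauge asunit(v→3700, u_from→lb, u_to→kg) -> 1678291769/1000000
# shelfsys listout(p→/slazoda) -> [punoflan, trogrib/]
# gauge asunit(v→2899, u_from→week, u_to→min) -> 29221920
# gauge asunit(v→3629, u_from→in, u_to→m) -> 460883/5000
# shelfsys inscribe(p→/wa_ist, c→trestap) -> overwrote
# gauge asunit(v→15, u_from→K, u_to→F) -> -43267/100
# shelfsys listout(p→/) -> [slazoda/, wa_ist]

Answer: [slazoda/, wa_ist]


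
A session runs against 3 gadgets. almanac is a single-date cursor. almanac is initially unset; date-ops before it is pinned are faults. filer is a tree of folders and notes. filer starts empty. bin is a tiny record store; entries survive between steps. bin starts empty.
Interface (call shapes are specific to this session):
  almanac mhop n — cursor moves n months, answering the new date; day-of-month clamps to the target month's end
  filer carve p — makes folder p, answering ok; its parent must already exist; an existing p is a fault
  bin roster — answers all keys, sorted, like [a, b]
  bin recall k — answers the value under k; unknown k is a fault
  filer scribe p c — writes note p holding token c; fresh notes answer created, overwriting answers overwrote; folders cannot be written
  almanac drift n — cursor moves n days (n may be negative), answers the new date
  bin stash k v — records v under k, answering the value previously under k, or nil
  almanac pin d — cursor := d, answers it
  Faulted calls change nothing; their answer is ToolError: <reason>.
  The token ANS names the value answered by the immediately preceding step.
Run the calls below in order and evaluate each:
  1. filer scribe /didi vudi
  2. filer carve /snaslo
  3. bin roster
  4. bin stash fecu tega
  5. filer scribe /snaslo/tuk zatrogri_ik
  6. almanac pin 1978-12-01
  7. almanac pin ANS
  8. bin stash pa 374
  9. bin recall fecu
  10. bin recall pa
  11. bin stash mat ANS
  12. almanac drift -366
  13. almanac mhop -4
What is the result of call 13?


Answer: 1977-07-30

Derivation:
Next I call filer scribe using p: /didi, c: vudi: created.
I call filer carve using p: /snaslo: ok.
I invoke bin roster, yielding [].
I call bin stash using k: fecu, v: tega, which returns nil.
Invoking filer scribe using p: /snaslo/tuk, c: zatrogri_ik, and get created.
I try almanac pin using d: 1978-12-01, → 1978-12-01.
Now I run almanac pin using d: ANS, → 1978-12-01.
I try bin stash using k: pa, v: 374, → nil.
I run bin recall using k: fecu, and get tega.
I invoke bin recall using k: pa, and see 374.
Using bin stash using k: mat, v: ANS, giving nil.
Next I call almanac drift using n: -366, which returns 1977-11-30.
I try almanac mhop using n: -4, — result: 1977-07-30.
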